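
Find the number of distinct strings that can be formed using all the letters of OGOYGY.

The 6 letters of OGOYGY have repeats: G appearing twice, O appearing twice, and Y appearing twice.
The number of distinct arrangements is 6!/(2!·2!·2!) = 720/8 = 90.

90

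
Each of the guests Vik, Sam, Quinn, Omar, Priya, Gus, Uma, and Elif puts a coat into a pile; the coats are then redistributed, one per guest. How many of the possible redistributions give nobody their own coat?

14833

Let Aᵢ be the assignments in which guest i gets their own coat. We want the size of the complement of A₁∪…∪A_8.
By inclusion–exclusion this is Σ_{j=0}^{8} (−1)^j C(8,j)·(8−j)!.
Computing: 40320 − 40320 + 20160 − 6720 + 1680 − 336 + 56 − 8 + 1 = 14833.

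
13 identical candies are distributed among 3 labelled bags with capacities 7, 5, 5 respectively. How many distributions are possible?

15

Ignoring the caps, the number of non-negative solutions to x_1+…+x_3 = 13 is C(15,2) = 105.
Subtract solutions that violate a single cap (substitute x_i' = x_i − (cap_i+1)): x_1 ≥ 8 gives C(7,2) = 21; x_2 ≥ 6 gives C(9,2) = 36; x_3 ≥ 6 gives C(9,2) = 36. Together 93.
Add back pairs where two caps are both exceeded: 0 + 0 + 3 = 3.
By inclusion–exclusion the count is 105 − 93 + 3 = 15.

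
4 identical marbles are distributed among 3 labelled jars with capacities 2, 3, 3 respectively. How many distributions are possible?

10

Ignoring the caps, the number of non-negative solutions to x_1+…+x_3 = 4 is C(6,2) = 15.
Subtract solutions that violate a single cap (substitute x_i' = x_i − (cap_i+1)): x_1 ≥ 3 gives C(3,2) = 3; x_2 ≥ 4 gives C(2,2) = 1; x_3 ≥ 4 gives C(2,2) = 1. Together 5.
No two caps can be exceeded simultaneously, so the pair terms are all 0.
By inclusion–exclusion the count is 15 − 5 + 0 = 10.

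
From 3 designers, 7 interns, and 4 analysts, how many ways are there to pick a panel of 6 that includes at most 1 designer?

Split by how many designers are chosen (0 through 1).
Sum: C(3,0)·C(11,6) + C(3,1)·C(11,5) = 462 + 1386 = 1848.

1848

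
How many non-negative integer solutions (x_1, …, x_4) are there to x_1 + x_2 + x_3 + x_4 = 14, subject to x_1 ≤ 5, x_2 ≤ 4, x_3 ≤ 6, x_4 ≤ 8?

154

Ignoring the caps, the number of non-negative solutions to x_1+…+x_4 = 14 is C(17,3) = 680.
Subtract solutions that violate a single cap (substitute x_i' = x_i − (cap_i+1)): x_1 ≥ 6 gives C(11,3) = 165; x_2 ≥ 5 gives C(12,3) = 220; x_3 ≥ 7 gives C(10,3) = 120; x_4 ≥ 9 gives C(8,3) = 56. Together 561.
Add back pairs where two caps are both exceeded: 20 + 4 + 0 + 10 + 1 + 0 = 35.
By inclusion–exclusion the count is 680 − 561 + 35 = 154.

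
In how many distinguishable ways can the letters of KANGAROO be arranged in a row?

KANGAROO has 8 letters with A appearing twice and O appearing twice.
So there are 8! / (2!·2!) = 10080 distinguishable arrangements.

10080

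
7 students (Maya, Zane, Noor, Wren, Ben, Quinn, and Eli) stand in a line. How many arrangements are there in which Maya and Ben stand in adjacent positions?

Glue Maya and Ben into one block (2 internal orders), leaving 6 units to arrange in a row.
That gives 2 × 6! = 2 × 720 = 1440.

1440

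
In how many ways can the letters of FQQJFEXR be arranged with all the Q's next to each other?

Treat the 2 copies of Q as a single block. The multiset to arrange is then {QQ, E, F, F, J, R, X}, 7 items in all.
That gives (7)!/(2!) = 2520 arrangements.

2520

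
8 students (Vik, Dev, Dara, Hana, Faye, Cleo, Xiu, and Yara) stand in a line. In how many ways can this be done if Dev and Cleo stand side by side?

10080

Glue Dev and Cleo into one block (2 internal orders), leaving 7 units to arrange in a row.
So the count is 2·(7)! = 10080.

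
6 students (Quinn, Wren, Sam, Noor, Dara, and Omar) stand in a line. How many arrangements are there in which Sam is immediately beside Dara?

Treat {Sam, Dara} as a single unit. There are 5 units to order, and the pair itself can be ordered 2 ways.
That gives 2 × 5! = 2 × 120 = 240.

240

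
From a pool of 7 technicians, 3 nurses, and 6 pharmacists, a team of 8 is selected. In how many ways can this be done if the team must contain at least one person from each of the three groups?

With no constraint there are C(16,8) = 12870 possible selections.
Selections missing a whole group: no technicians → C(9,8) = 9; no nurses → C(13,8) = 1287; no pharmacists → C(10,8) = 45.
Add back selections omitting two groups (i.e. drawn from a single group): C(7,8) + C(3,8) + C(6,8) = 0.
By inclusion–exclusion: 12870 − 1341 + 0 = 11529.

11529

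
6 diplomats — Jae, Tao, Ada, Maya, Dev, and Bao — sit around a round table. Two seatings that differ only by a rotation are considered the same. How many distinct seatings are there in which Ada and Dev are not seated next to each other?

72

All circular seatings of 6 people number (5)! = 120.
Those with Ada next to Dev: fuse the pair into one unit and seat 5 units around a circle — 2·(4)! = 48.
Subtracting, 120 − 48 = 72.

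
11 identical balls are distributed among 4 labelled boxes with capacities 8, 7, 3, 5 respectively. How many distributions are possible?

162

By stars and bars, unrestricted non-negative solutions to x_1+…+x_4 = 11 number C(11+3,3) = 364.
Subtract solutions that violate a single cap (substitute x_i' = x_i − (cap_i+1)): x_1 ≥ 9 gives C(5,3) = 10; x_2 ≥ 8 gives C(6,3) = 20; x_3 ≥ 4 gives C(10,3) = 120; x_4 ≥ 6 gives C(8,3) = 56. Together 206.
Add back pairs where two caps are both exceeded: 0 + 0 + 0 + 0 + 0 + 4 = 4.
By inclusion–exclusion the count is 364 − 206 + 4 = 162.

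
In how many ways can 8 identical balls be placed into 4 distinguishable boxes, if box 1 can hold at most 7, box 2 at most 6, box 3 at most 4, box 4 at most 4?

120

Ignoring the caps, the number of non-negative solutions to x_1+…+x_4 = 8 is C(11,3) = 165.
Subtract solutions that violate a single cap (substitute x_i' = x_i − (cap_i+1)): x_1 ≥ 8 gives C(3,3) = 1; x_2 ≥ 7 gives C(4,3) = 4; x_3 ≥ 5 gives C(6,3) = 20; x_4 ≥ 5 gives C(6,3) = 20. Together 45.
No two caps can be exceeded simultaneously, so the pair terms are all 0.
By inclusion–exclusion the count is 165 − 45 + 0 = 120.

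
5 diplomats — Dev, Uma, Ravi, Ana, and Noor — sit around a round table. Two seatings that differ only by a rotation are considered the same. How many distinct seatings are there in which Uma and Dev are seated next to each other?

12

Treat {Uma, Dev} as one unit (2 internal orders) and seat the resulting 4 units around the table: (3)! circular arrangements.
So 2 × (3)! = 2 × 6 = 12.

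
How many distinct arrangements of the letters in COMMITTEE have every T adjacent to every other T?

Treat the 2 copies of T as a single block. The multiset to arrange is then {TT, C, E, E, I, M, M, O}, 8 items in all.
That gives (8)!/(2!·2!) = 10080 arrangements.

10080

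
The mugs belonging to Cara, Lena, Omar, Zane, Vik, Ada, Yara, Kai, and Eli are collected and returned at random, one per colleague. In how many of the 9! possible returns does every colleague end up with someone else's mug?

This is the derangement count D_9: permutations of 9 items with no fixed point.
By inclusion–exclusion this is Σ_{j=0}^{9} (−1)^j C(9,j)·(9−j)!.
Computing: 362880 − 362880 + 181440 − 60480 + 15120 − 3024 + 504 − 72 + 9 − 1 = 133496.

133496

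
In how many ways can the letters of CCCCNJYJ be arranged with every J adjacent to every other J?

Treat the 2 copies of J as a single block. The multiset to arrange is then {JJ, C, C, C, C, N, Y}, 7 items in all.
That gives (7)!/(4!) = 210 arrangements.

210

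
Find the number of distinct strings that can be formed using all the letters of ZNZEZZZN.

168

ZNZEZZZN has 8 letters with N appearing twice and Z appearing 5 times.
The number of distinct arrangements is 8!/(5!·2!) = 40320/240 = 168.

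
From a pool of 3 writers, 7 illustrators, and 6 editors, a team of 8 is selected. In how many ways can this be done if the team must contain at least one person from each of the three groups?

11529

With no constraint there are C(16,8) = 12870 possible selections.
Selections missing a whole group: no writers → C(13,8) = 1287; no illustrators → C(9,8) = 9; no editors → C(10,8) = 45.
Add back selections omitting two groups (i.e. drawn from a single group): C(3,8) + C(7,8) + C(6,8) = 0.
By inclusion–exclusion: 12870 − 1341 + 0 = 11529.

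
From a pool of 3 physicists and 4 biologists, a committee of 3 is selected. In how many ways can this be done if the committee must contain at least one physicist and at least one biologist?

30

Total 3-person selections from all 7: C(7,3) = 35.
Selections missing a whole group: no physicists → C(4,3) = 4; no biologists → C(3,3) = 1.
Both groups omitted at once is impossible, so 35 − 5 = 30.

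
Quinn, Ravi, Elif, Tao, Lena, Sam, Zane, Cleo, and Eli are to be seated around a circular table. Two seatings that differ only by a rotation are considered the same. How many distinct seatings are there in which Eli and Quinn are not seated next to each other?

30240

All circular seatings of 9 people number (8)! = 40320.
Seatings with Eli beside Quinn: treat them as a block with 2 internal orders, giving 2 × (7)! = 10080.
Subtracting, 40320 − 10080 = 30240.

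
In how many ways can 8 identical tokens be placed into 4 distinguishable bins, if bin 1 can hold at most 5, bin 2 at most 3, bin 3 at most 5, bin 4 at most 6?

Ignoring the caps, the number of non-negative solutions to x_1+…+x_4 = 8 is C(11,3) = 165.
Subtract solutions that violate a single cap (substitute x_i' = x_i − (cap_i+1)): x_1 ≥ 6 gives C(5,3) = 10; x_2 ≥ 4 gives C(7,3) = 35; x_3 ≥ 6 gives C(5,3) = 10; x_4 ≥ 7 gives C(4,3) = 4. Together 59.
No two caps can be exceeded simultaneously, so the pair terms are all 0.
By inclusion–exclusion the count is 165 − 59 + 0 = 106.

106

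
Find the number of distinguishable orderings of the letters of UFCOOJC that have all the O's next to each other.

Treat the 2 copies of O as a single block. The multiset to arrange is then {OO, C, C, F, J, U}, 6 items in all.
That gives (6)!/(2!) = 360 arrangements.

360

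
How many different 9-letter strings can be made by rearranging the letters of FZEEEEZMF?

3780

FZEEEEZMF has 9 letters with E appearing 4 times, F appearing twice, and Z appearing twice.
So there are 9! / (4!·2!·2!) = 3780 distinguishable arrangements.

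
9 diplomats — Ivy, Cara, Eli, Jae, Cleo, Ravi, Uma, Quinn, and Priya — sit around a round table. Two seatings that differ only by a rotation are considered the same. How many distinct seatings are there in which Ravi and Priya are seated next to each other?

Glue Ravi and Priya into a block (2 internal orders). Seating 8 units around a circle gives (7)! arrangements.
So 2 × (7)! = 2 × 5040 = 10080.

10080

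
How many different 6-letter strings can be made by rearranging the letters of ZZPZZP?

15

ZZPZZP has 6 letters with P appearing twice and Z appearing 4 times.
So there are 6! / (4!·2!) = 15 distinguishable arrangements.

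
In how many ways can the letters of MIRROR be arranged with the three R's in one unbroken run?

24

Treat the 3 copies of R as a single block. The multiset to arrange is then {RRR, I, M, O}, 4 items in all.
All 4 items are distinct, so there are (4)! = 24 arrangements.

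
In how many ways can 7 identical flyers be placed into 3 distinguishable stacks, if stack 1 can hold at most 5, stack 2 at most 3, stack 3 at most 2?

9

Without the upper bounds there are C(9,2) = 36 ways to split 7 among 3 stacks.
Subtract solutions that violate a single cap (substitute x_i' = x_i − (cap_i+1)): x_1 ≥ 6 gives C(3,2) = 3; x_2 ≥ 4 gives C(5,2) = 10; x_3 ≥ 3 gives C(6,2) = 15. Together 28.
Add back pairs where two caps are both exceeded: 0 + 0 + 1 = 1.
By inclusion–exclusion the count is 36 − 28 + 1 = 9.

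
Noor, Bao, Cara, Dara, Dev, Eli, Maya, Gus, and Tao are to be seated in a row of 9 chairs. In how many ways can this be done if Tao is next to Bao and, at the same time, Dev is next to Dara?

20160

Treat {Tao,Bao} as one block (2 orders) and {Dev,Dara} as another (2 orders).
That leaves 7 units to arrange: 2 × 2 × 7! = 4 × 5040 = 20160.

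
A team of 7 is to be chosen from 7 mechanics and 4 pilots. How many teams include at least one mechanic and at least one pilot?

Unrestricted: C(11,7) = 330 ways to pick any 7 of the 11.
Selections missing a whole group: no mechanics → C(4,7) = 0; no pilots → C(7,7) = 1.
Both groups omitted at once is impossible, so 330 − 1 = 329.

329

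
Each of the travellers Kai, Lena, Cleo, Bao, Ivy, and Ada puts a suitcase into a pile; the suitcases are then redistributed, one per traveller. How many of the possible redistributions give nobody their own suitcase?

This is the derangement count D_6: permutations of 6 items with no fixed point.
By inclusion–exclusion this is Σ_{j=0}^{6} (−1)^j C(6,j)·(6−j)!.
Computing: 720 − 720 + 360 − 120 + 30 − 6 + 1 = 265.

265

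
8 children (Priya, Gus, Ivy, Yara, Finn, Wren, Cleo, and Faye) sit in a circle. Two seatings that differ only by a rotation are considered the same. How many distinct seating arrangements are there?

Around a circle, 8 distinct people have 8!/8 = (7)! = 5040 rotationally distinct seatings.

5040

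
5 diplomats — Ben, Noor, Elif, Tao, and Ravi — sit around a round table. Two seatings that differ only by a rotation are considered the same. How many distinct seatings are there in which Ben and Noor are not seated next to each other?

All circular seatings of 5 people number (4)! = 24.
Seatings with Ben beside Noor: treat them as a block with 2 internal orders, giving 2 × (3)! = 12.
Subtracting, 24 − 12 = 12.

12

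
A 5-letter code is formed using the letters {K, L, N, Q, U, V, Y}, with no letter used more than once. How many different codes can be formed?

2520

With no repetition, fill the 5 letters in order: 7 choices, then 6, down to 3.
That product is 7 × 6 × 5 × 4 × 3 = 2520.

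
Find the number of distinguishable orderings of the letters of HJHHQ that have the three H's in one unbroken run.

6

Treat the 3 copies of H as a single block. The multiset to arrange is then {HHH, J, Q}, 3 items in all.
All 3 items are distinct, so there are (3)! = 6 arrangements.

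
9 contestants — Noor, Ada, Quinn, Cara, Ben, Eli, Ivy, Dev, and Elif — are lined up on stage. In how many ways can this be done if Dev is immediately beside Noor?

Place the 7 others and the Dev-Noor pair as 8 objects in a line; the pair has 2 internal arrangements.
So the count is 2·(8)! = 80640.

80640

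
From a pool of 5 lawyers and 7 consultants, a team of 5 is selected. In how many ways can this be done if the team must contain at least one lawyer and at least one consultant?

Total 5-person selections from all 12: C(12,5) = 792.
Subtract selections that omit an entire group: no lawyers → C(7,5) = 21; no consultants → C(5,5) = 1.
Both groups omitted at once is impossible, so 792 − 22 = 770.

770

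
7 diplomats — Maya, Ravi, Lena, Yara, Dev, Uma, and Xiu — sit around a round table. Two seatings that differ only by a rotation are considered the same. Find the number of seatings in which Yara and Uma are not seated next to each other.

480

All circular seatings of 7 people number (6)! = 720.
Those with Yara next to Uma: fuse the pair into one unit and seat 6 units around a circle — 2·(5)! = 240.
Subtracting, 720 − 240 = 480.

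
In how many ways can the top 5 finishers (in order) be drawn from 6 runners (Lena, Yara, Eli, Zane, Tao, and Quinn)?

720

There are 6 choices for 1st place, 5 for 2nd, and so on down to 2 for position 5.
That gives 6 × 5 × 4 × 3 × 2 = 720.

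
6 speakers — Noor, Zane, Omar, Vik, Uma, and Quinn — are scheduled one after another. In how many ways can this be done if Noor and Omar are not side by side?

480

There are 6! = 720 arrangements in all. If Noor and Omar are adjacent, merging them into one block gives 2·(5)! = 240 arrangements.
So 720 − 240 = 480 arrangements keep them apart.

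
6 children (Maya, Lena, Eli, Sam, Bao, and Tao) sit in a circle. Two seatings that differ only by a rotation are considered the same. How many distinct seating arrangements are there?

120

Seat Maya anywhere (absorbing the rotational symmetry), then permute the other 5: (5)! = 120.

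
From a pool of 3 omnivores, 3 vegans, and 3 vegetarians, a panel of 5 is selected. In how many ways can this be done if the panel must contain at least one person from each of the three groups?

Unrestricted: C(9,5) = 126 ways to pick any 5 of the 9.
Selections missing a whole group: no omnivores → C(6,5) = 6; no vegans → C(6,5) = 6; no vegetarians → C(6,5) = 6.
Add back selections omitting two groups (i.e. drawn from a single group): C(3,5) + C(3,5) + C(3,5) = 0.
By inclusion–exclusion: 126 − 18 + 0 = 108.

108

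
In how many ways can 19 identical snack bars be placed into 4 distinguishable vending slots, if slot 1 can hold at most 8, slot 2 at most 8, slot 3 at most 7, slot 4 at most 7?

304

By stars and bars, unrestricted non-negative solutions to x_1+…+x_4 = 19 number C(19+3,3) = 1540.
Subtract solutions that violate a single cap (substitute x_i' = x_i − (cap_i+1)): x_1 ≥ 9 gives C(13,3) = 286; x_2 ≥ 9 gives C(13,3) = 286; x_3 ≥ 8 gives C(14,3) = 364; x_4 ≥ 8 gives C(14,3) = 364. Together 1300.
Add back pairs where two caps are both exceeded: 4 + 10 + 10 + 10 + 10 + 20 = 64.
By inclusion–exclusion the count is 1540 − 1300 + 64 = 304.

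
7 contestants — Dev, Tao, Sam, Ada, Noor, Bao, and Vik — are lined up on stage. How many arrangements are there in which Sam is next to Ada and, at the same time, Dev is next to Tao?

Treat {Sam,Ada} as one block (2 orders) and {Dev,Tao} as another (2 orders).
That leaves 5 units to arrange: 2 × 2 × 5! = 4 × 120 = 480.

480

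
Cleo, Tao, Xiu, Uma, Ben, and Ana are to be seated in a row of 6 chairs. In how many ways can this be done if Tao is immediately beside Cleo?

Place the 4 others and the Tao-Cleo pair as 5 objects in a line; the pair has 2 internal arrangements.
That gives 2 × 5! = 2 × 120 = 240.

240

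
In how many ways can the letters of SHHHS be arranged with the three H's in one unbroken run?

Treat the 3 copies of H as a single block. The multiset to arrange is then {HHH, S, S}, 3 items in all.
That gives (3)!/(2!) = 3 arrangements.

3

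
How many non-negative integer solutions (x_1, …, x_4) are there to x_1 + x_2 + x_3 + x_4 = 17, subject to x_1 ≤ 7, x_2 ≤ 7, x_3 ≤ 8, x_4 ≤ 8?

By stars and bars, unrestricted non-negative solutions to x_1+…+x_4 = 17 number C(17+3,3) = 1140.
Subtract solutions that violate a single cap (substitute x_i' = x_i − (cap_i+1)): x_1 ≥ 8 gives C(12,3) = 220; x_2 ≥ 8 gives C(12,3) = 220; x_3 ≥ 9 gives C(11,3) = 165; x_4 ≥ 9 gives C(11,3) = 165. Together 770.
Add back pairs where two caps are both exceeded: 4 + 1 + 1 + 1 + 1 + 0 = 8.
By inclusion–exclusion the count is 1140 − 770 + 8 = 378.

378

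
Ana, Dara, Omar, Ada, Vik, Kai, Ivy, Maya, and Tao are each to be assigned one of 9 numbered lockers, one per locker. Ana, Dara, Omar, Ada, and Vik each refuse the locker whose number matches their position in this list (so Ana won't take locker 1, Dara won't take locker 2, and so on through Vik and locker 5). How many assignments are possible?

205056

Let Aᵢ (for 1 ≤ i ≤ 5) be the placements that put person i in their forbidden locker. Any j of these fix j positions, leaving (9−j)! ways to fill the rest, and there are C(5,j) ways to pick which j.
By inclusion–exclusion, the number of valid placements is Σ_{j=0}^{5} (−1)^j C(5,j)·(9−j)!.
Computing: 362880 − 201600 + 50400 − 7200 + 600 − 24 = 205056.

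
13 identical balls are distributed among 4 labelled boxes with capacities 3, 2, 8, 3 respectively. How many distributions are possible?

Without the upper bounds there are C(16,3) = 560 ways to split 13 among 4 boxes.
Subtract solutions that violate a single cap (substitute x_i' = x_i − (cap_i+1)): x_1 ≥ 4 gives C(12,3) = 220; x_2 ≥ 3 gives C(13,3) = 286; x_3 ≥ 9 gives C(7,3) = 35; x_4 ≥ 4 gives C(12,3) = 220. Together 761.
Add back pairs where two caps are both exceeded: 84 + 1 + 56 + 4 + 84 + 1 = 230.
Subtract triples: 0 + 10 + 0 + 0 = 10.
By inclusion–exclusion the count is 560 − 761 + 230 − 10 = 19.

19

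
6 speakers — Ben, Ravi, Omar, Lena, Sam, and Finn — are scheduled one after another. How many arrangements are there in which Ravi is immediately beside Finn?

240

Treat {Ravi, Finn} as a single unit. There are 5 units to order, and the pair itself can be ordered 2 ways.
So the count is 2·(5)! = 240.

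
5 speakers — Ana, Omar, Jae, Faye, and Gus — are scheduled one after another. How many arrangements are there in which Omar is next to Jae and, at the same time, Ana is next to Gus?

Treat {Omar,Jae} as one block (2 orders) and {Ana,Gus} as another (2 orders).
That leaves 3 units to arrange: 2 × 2 × 3! = 4 × 6 = 24.

24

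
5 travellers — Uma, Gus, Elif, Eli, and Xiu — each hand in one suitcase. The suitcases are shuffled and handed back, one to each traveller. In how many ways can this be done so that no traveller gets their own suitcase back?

Let Aᵢ be the assignments in which traveller i gets their own suitcase. We want the size of the complement of A₁∪…∪A_5.
By inclusion–exclusion this is Σ_{j=0}^{5} (−1)^j C(5,j)·(5−j)!.
Computing: 120 − 120 + 60 − 20 + 5 − 1 = 44.

44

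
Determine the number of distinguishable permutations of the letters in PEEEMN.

The 6 letters of PEEEMN have repeats: E appearing 3 times.
The number of distinct arrangements is 6!/(3!) = 720/6 = 120.

120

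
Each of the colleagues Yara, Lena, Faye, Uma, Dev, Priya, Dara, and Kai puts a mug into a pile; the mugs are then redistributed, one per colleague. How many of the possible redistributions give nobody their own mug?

This is the derangement count D_8: permutations of 8 items with no fixed point.
By inclusion–exclusion this is Σ_{j=0}^{8} (−1)^j C(8,j)·(8−j)!.
Computing: 40320 − 40320 + 20160 − 6720 + 1680 − 336 + 56 − 8 + 1 = 14833.

14833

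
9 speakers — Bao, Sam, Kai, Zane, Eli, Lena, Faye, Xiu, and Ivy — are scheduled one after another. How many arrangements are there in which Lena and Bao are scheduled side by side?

Treat {Lena, Bao} as a single unit. There are 8 units to order, and the pair itself can be ordered 2 ways.
That gives 2 × 8! = 2 × 40320 = 80640.

80640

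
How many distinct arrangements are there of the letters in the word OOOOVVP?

OOOOVVP has 7 letters with O appearing 4 times and V appearing twice.
Dividing 7! = 5040 by 4!·2! = 48 for the repeated letters gives 105.

105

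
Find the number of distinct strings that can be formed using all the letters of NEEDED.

60

NEEDED has 6 letters with D appearing twice and E appearing 3 times.
Dividing 6! = 720 by 3!·2! = 12 for the repeated letters gives 60.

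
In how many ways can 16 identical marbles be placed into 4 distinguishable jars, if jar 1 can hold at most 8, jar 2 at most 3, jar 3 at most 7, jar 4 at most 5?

96

Ignoring the caps, the number of non-negative solutions to x_1+…+x_4 = 16 is C(19,3) = 969.
Subtract solutions that violate a single cap (substitute x_i' = x_i − (cap_i+1)): x_1 ≥ 9 gives C(10,3) = 120; x_2 ≥ 4 gives C(15,3) = 455; x_3 ≥ 8 gives C(11,3) = 165; x_4 ≥ 6 gives C(13,3) = 286. Together 1026.
Add back pairs where two caps are both exceeded: 20 + 0 + 4 + 35 + 84 + 10 = 153.
By inclusion–exclusion the count is 969 − 1026 + 153 = 96.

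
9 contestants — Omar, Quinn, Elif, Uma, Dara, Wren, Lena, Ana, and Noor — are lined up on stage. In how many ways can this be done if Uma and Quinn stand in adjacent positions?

80640

Place the 7 others and the Uma-Quinn pair as 8 objects in a line; the pair has 2 internal arrangements.
So the count is 2·(8)! = 80640.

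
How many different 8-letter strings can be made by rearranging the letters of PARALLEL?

The 8 letters of PARALLEL have repeats: A appearing twice and L appearing 3 times.
Dividing 8! = 40320 by 3!·2! = 12 for the repeated letters gives 3360.

3360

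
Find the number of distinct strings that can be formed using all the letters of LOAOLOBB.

1680

Letter multiplicities in LOAOLOBB: A×1, B×2, L×2, O×3.
The number of distinct arrangements is 8!/(3!·2!·2!) = 40320/24 = 1680.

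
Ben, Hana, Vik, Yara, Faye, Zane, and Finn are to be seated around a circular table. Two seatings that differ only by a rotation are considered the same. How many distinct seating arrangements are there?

720

Seat Ben anywhere (absorbing the rotational symmetry), then permute the other 6: (6)! = 720.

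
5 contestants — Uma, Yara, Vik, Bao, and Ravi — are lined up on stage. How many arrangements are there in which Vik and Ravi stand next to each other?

48

Glue Vik and Ravi into one block (2 internal orders), leaving 4 units to arrange in a row.
So the count is 2·(4)! = 48.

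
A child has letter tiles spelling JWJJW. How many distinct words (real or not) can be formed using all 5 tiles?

10

JWJJW has 5 letters with J appearing 3 times and W appearing twice.
So there are 5! / (3!·2!) = 10 distinguishable arrangements.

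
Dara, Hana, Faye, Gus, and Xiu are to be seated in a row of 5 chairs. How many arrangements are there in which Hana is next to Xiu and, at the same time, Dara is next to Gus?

Treat {Hana,Xiu} as one block (2 orders) and {Dara,Gus} as another (2 orders).
That leaves 3 units to arrange: 2 × 2 × 3! = 4 × 6 = 24.

24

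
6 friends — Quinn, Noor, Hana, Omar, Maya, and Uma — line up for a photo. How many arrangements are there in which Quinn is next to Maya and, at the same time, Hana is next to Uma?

Treat {Quinn,Maya} as one block (2 orders) and {Hana,Uma} as another (2 orders).
That leaves 4 units to arrange: 2 × 2 × 4! = 4 × 24 = 96.

96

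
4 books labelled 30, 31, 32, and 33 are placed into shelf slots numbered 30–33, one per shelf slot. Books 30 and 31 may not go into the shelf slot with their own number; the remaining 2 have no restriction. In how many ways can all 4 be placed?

14

Let Aᵢ (for i ∈ {30, 31}) be the placements that put book i in its forbidden shelf slot. Any j of these fix j positions, leaving (4−j)! ways to fill the rest, and there are C(2,j) ways to pick which j.
By inclusion–exclusion, the number of valid placements is Σ_{j=0}^{2} (−1)^j C(2,j)·(4−j)!.
Computing: 24 − 12 + 2 = 14.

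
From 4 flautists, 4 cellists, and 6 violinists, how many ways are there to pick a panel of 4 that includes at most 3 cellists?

1000

Split by how many cellists are chosen (0 through 3).
Sum: C(4,0)·C(10,4) + C(4,1)·C(10,3) + C(4,2)·C(10,2) + C(4,3)·C(10,1) = 210 + 480 + 270 + 40 = 1000.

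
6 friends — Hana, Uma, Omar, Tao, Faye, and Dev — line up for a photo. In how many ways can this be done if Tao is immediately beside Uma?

Place the 4 others and the Tao-Uma pair as 5 objects in a line; the pair has 2 internal arrangements.
So the count is 2·(5)! = 240.

240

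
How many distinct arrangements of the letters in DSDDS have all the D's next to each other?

3

Treat the 3 copies of D as a single block. The multiset to arrange is then {DDD, S, S}, 3 items in all.
That gives (3)!/(2!) = 3 arrangements.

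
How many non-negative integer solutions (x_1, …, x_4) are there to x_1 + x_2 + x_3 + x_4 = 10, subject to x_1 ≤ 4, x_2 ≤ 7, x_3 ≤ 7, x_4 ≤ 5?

175

By stars and bars, unrestricted non-negative solutions to x_1+…+x_4 = 10 number C(10+3,3) = 286.
Subtract solutions that violate a single cap (substitute x_i' = x_i − (cap_i+1)): x_1 ≥ 5 gives C(8,3) = 56; x_2 ≥ 8 gives C(5,3) = 10; x_3 ≥ 8 gives C(5,3) = 10; x_4 ≥ 6 gives C(7,3) = 35. Together 111.
No two caps can be exceeded simultaneously, so the pair terms are all 0.
By inclusion–exclusion the count is 286 − 111 + 0 = 175.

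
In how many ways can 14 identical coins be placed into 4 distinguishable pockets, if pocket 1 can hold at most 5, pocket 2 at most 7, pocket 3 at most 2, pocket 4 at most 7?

81

Ignoring the caps, the number of non-negative solutions to x_1+…+x_4 = 14 is C(17,3) = 680.
Subtract solutions that violate a single cap (substitute x_i' = x_i − (cap_i+1)): x_1 ≥ 6 gives C(11,3) = 165; x_2 ≥ 8 gives C(9,3) = 84; x_3 ≥ 3 gives C(14,3) = 364; x_4 ≥ 8 gives C(9,3) = 84. Together 697.
Add back pairs where two caps are both exceeded: 1 + 56 + 1 + 20 + 0 + 20 = 98.
By inclusion–exclusion the count is 680 − 697 + 98 = 81.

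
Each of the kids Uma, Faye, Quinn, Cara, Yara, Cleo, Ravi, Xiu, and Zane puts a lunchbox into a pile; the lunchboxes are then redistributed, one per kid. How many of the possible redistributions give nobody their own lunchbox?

Let Aᵢ be the assignments in which kid i gets their own lunchbox. We want the size of the complement of A₁∪…∪A_9.
By inclusion–exclusion this is Σ_{j=0}^{9} (−1)^j C(9,j)·(9−j)!.
Computing: 362880 − 362880 + 181440 − 60480 + 15120 − 3024 + 504 − 72 + 9 − 1 = 133496.

133496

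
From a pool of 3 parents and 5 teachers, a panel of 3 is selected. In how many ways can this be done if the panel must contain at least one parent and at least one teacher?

45

With no constraint there are C(8,3) = 56 possible selections.
Selections missing a whole group: no parents → C(5,3) = 10; no teachers → C(3,3) = 1.
Both groups omitted at once is impossible, so 56 − 11 = 45.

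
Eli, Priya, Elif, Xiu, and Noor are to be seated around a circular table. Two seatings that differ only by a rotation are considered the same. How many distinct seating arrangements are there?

24

Fix one person's seat to break rotational symmetry; the remaining 4 people can be arranged in (4)! = 24 ways.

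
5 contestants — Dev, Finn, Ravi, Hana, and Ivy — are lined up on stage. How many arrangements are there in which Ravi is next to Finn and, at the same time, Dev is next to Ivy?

Treat {Ravi,Finn} as one block (2 orders) and {Dev,Ivy} as another (2 orders).
That leaves 3 units to arrange: 2 × 2 × 3! = 4 × 6 = 24.

24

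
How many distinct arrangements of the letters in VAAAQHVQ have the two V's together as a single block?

420

Treat the 2 copies of V as a single block. The multiset to arrange is then {VV, A, A, A, H, Q, Q}, 7 items in all.
That gives (7)!/(3!·2!) = 420 arrangements.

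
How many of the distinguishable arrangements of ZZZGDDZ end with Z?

Fix Z in the last position and arrange the remaining 6 letters.
Those 6 letters have D appearing twice and Z appearing 3 times, giving (6)!/(3!·2!) = 60.

60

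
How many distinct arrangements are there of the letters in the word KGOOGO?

The 6 letters of KGOOGO have repeats: G appearing twice and O appearing 3 times.
Dividing 6! = 720 by 3!·2! = 12 for the repeated letters gives 60.

60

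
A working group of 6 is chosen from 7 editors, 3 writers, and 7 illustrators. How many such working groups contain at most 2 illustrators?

6384

Split by how many illustrators are chosen (0 through 2).
Sum: C(7,0)·C(10,6) + C(7,1)·C(10,5) + C(7,2)·C(10,4) = 210 + 1764 + 4410 = 6384.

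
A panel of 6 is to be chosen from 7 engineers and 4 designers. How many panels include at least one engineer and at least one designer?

455

With no constraint there are C(11,6) = 462 possible selections.
Selections missing a whole group: no engineers → C(4,6) = 0; no designers → C(7,6) = 7.
Both groups omitted at once is impossible, so 462 − 7 = 455.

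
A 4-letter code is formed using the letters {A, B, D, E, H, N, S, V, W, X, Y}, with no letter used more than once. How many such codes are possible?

This is a permutation of 4 out of 11: P(11,4) = 11!/7!.
That product is 11 × 10 × 9 × 8 = 7920.

7920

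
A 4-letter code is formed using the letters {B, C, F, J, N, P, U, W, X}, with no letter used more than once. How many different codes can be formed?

3024

Choose and order 4 of the 9 symbols: the first letter has 9 options, the next 8, then 7, 6.
9 × 8 × 7 × 6 = 3024.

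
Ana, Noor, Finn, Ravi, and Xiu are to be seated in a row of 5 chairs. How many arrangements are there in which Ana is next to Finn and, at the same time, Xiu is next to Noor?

Treat {Ana,Finn} as one block (2 orders) and {Xiu,Noor} as another (2 orders).
That leaves 3 units to arrange: 2 × 2 × 3! = 4 × 6 = 24.

24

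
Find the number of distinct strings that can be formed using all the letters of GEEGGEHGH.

The 9 letters of GEEGGEHGH have repeats: E appearing 3 times, G appearing 4 times, and H appearing twice.
The number of distinct arrangements is 9!/(4!·3!·2!) = 362880/288 = 1260.

1260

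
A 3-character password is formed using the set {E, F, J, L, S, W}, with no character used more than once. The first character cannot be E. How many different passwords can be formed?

100

The first character has 6−1 = 5 choices (anything except E).
The remaining 2 characters are filled from the other 5 symbols without repetition: 5 × 4 = 20.
Total: 5 × 20 = 100.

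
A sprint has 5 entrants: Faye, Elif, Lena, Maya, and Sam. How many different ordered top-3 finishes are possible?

60

This is an ordered selection of 3 from 5: P(5,3).
That gives 5 × 4 × 3 = 60.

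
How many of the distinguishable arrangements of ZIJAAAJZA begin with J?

840

With the first slot taken by J, it remains to arrange the other 8 letters (ZIAAAJZA).
Those 8 letters have A appearing 4 times and Z appearing twice, giving (8)!/(4!·2!) = 840.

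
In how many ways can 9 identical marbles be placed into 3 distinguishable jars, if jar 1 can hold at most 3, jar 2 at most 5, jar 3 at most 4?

Without the upper bounds there are C(11,2) = 55 ways to split 9 among 3 jars.
Subtract solutions that violate a single cap (substitute x_i' = x_i − (cap_i+1)): x_1 ≥ 4 gives C(7,2) = 21; x_2 ≥ 6 gives C(5,2) = 10; x_3 ≥ 5 gives C(6,2) = 15. Together 46.
Add back pairs where two caps are both exceeded: 0 + 1 + 0 = 1.
By inclusion–exclusion the count is 55 − 46 + 1 = 10.

10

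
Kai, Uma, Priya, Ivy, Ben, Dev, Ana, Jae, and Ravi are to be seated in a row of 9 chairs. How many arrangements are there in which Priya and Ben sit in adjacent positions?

80640

Glue Priya and Ben into one block (2 internal orders), leaving 8 units to arrange in a row.
That gives 2 × 8! = 2 × 40320 = 80640.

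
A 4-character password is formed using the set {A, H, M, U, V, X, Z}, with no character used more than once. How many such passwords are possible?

This is a permutation of 4 out of 7: P(7,4) = 7!/3!.
That product is 7 × 6 × 5 × 4 = 840.

840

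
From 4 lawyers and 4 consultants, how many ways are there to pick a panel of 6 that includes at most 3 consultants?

Split by how many consultants are chosen (0 through 3).
Sum: C(4,0)·C(4,6) + C(4,1)·C(4,5) + C(4,2)·C(4,4) + C(4,3)·C(4,3) = 0 + 0 + 6 + 16 = 22.

22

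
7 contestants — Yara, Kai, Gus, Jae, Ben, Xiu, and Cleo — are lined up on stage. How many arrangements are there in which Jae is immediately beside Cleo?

1440

Place the 5 others and the Jae-Cleo pair as 6 objects in a line; the pair has 2 internal arrangements.
So the count is 2·(6)! = 1440.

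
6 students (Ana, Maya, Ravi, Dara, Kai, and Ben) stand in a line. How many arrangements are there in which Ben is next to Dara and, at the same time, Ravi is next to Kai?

96

Treat {Ben,Dara} as one block (2 orders) and {Ravi,Kai} as another (2 orders).
That leaves 4 units to arrange: 2 × 2 × 4! = 4 × 24 = 96.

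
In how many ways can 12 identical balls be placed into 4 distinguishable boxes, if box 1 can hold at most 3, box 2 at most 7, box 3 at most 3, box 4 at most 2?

Without the upper bounds there are C(15,3) = 455 ways to split 12 among 4 boxes.
Subtract solutions that violate a single cap (substitute x_i' = x_i − (cap_i+1)): x_1 ≥ 4 gives C(11,3) = 165; x_2 ≥ 8 gives C(7,3) = 35; x_3 ≥ 4 gives C(11,3) = 165; x_4 ≥ 3 gives C(12,3) = 220. Together 585.
Add back pairs where two caps are both exceeded: 1 + 35 + 56 + 1 + 4 + 56 = 153.
Subtract triples: 0 + 0 + 4 + 0 = 4.
By inclusion–exclusion the count is 455 − 585 + 153 − 4 = 19.

19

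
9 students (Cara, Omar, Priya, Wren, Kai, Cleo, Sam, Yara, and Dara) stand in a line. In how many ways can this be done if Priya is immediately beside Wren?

80640

Glue Priya and Wren into one block (2 internal orders), leaving 8 units to arrange in a row.
So the count is 2·(8)! = 80640.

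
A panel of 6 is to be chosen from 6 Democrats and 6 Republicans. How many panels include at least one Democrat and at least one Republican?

922

Unrestricted: C(12,6) = 924 ways to pick any 6 of the 12.
Subtract selections that omit an entire group: no Democrats → C(6,6) = 1; no Republicans → C(6,6) = 1.
Both groups omitted at once is impossible, so 924 − 2 = 922.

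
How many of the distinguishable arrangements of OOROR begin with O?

With the first slot taken by O, it remains to arrange the other 4 letters (OROR).
Those 4 letters have O appearing twice and R appearing twice, giving (4)!/(2!·2!) = 6.

6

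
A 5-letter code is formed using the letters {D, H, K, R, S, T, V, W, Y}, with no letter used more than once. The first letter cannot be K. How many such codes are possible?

13440

The first letter has 9−1 = 8 choices (anything except K).
The remaining 4 letters are filled from the other 8 symbols without repetition: 8 × 7 × 6 × 5 = 1680.
Total: 8 × 1680 = 13440.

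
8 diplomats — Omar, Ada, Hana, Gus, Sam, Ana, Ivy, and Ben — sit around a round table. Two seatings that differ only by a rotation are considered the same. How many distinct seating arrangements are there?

5040

Around a circle, 8 distinct people have 8!/8 = (7)! = 5040 rotationally distinct seatings.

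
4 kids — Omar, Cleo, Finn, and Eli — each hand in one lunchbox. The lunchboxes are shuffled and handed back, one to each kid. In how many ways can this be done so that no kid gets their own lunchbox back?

9

Let Aᵢ be the assignments in which kid i gets their own lunchbox. We want the size of the complement of A₁∪…∪A_4.
By inclusion–exclusion this is Σ_{j=0}^{4} (−1)^j C(4,j)·(4−j)!.
Computing: 24 − 24 + 12 − 4 + 1 = 9.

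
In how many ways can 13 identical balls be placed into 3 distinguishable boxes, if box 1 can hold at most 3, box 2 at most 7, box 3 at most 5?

Ignoring the caps, the number of non-negative solutions to x_1+…+x_3 = 13 is C(15,2) = 105.
Subtract solutions that violate a single cap (substitute x_i' = x_i − (cap_i+1)): x_1 ≥ 4 gives C(11,2) = 55; x_2 ≥ 8 gives C(7,2) = 21; x_3 ≥ 6 gives C(9,2) = 36. Together 112.
Add back pairs where two caps are both exceeded: 3 + 10 + 0 = 13.
By inclusion–exclusion the count is 105 − 112 + 13 = 6.

6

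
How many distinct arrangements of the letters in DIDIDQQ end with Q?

60

Fix Q in the last position and arrange the remaining 6 letters.
Those 6 letters have D appearing 3 times and I appearing twice, giving (6)!/(3!·2!) = 60.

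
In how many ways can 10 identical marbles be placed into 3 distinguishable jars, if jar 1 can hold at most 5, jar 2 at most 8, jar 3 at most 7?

By stars and bars, unrestricted non-negative solutions to x_1+…+x_3 = 10 number C(10+2,2) = 66.
Subtract solutions that violate a single cap (substitute x_i' = x_i − (cap_i+1)): x_1 ≥ 6 gives C(6,2) = 15; x_2 ≥ 9 gives C(3,2) = 3; x_3 ≥ 8 gives C(4,2) = 6. Together 24.
No two caps can be exceeded simultaneously, so the pair terms are all 0.
By inclusion–exclusion the count is 66 − 24 + 0 = 42.

42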